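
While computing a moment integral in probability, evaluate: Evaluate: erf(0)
erf(0)=0 (error function is odd and erf(0)=0 by definition)

Answer: 0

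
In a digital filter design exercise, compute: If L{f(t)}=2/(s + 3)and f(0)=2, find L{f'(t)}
L{f'(t)} = s·F(s) - f(0) = 2s/(s+3)-2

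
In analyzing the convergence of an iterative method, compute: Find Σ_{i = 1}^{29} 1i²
=1·n(n+1)(2n+1)/6=1·29·30·59/6=8555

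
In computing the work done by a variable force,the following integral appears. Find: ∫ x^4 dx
Using power rule: ∫ x^4 dx=1/5 x^5 + C=(1/5)x^5 + C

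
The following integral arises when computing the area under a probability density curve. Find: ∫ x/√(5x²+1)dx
Let u=5x²+1, du=10x dx
∫ (1/10)·u^(-1/2) du=√u/5+C

Answer: √(5x²+1)/5+C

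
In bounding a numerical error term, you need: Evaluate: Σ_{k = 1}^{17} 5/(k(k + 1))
Partial fractions: 5/(k(k+1))=5/k - 5/(k+1)
Telescoping sum: 5(1-1/18)=5·17/18

Answer: 85/18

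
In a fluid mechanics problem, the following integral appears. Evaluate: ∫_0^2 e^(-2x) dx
Antiderivative: (1/(-2))e^(-2x)
Evaluate: (1/(-2))(e^-4-1)

Answer: (e^-4-1)/(-2)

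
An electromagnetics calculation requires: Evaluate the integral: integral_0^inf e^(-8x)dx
integral_0^inf e^(-8x) dx=[-1/8 * e^(-8x)]_0^inf
=0 - (-1/8)=1/8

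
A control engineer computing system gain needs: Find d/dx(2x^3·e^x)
Product rule: (fg)'=f'g + fg'
f=2x^3, f'=6x^2
g=e^x, g'=e^x

Answer: 6x^2·e^x + 2x^3·e^x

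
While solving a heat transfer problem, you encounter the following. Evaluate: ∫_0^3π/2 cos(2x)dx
Antiderivative: sin(2x)/2
Evaluate at bounds: [sin(2·3π/2)/2] - [sin(2·0)/2]
=((0) - (0))/2=0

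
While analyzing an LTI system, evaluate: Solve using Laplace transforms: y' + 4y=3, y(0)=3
Take L of both sides: sY(s)-3+4Y(s) = 3/s
Y(s)(s+4) = 3/s+3
Y(s) = 3/(s(s+4))+3/(s+4)
Partial fractions: 3/(s(s+4)) = (3/4)/s - (3/4)/(s+4)
So Y(s) = (3/4)/s+(9/4)/(s+4)
Inverse transform (L^(-1){1/s} = 1, L^(-1){1/(s+4)} = e^(-4t)):

Answer: y(t) = 3/4+(9/4)·e^(-4t)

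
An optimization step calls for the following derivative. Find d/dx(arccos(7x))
d/dx[arccos(u)]=-u'/√(1-u²), u=7x, u'=7

Answer: -7/√(1-49x²)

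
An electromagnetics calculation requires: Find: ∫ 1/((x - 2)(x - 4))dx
Partial fractions: 1/((x-2)(x-4)) = A/(x-2)+B/(x-4)
A = -1/2, B = 1/2
∫ [-1/2· 1/(x-2)+1/2· 1/(x-4)] dx
= (1/2)[ln|x-4| - ln|x-2|]+C

Answer: (1/2)·ln|(x-4)/(x-2)|+C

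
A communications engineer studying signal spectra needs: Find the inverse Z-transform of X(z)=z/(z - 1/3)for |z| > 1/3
Standard pair: z/(z-a) <-> a^n*u[n] for causal signals
With a = 1/3: x[n] = (1/3)^n*u[n]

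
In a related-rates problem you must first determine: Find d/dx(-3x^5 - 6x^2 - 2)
Power rule: d/dx(ax^n) = n·a·x^(n-1)
Term by term: -15·x^4-12·x

Answer: -15x^4-12x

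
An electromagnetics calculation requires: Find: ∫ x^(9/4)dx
Power rule: ∫ x^(9/4) dx = x^(13/4)/(13/4)+C

Answer: (4/13)·x^(13/4)+C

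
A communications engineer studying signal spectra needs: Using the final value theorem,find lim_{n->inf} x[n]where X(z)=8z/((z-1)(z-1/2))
Final value theorem: lim x[n]=lim_{z->1} (z-1)*X(z)
(z-1)*X(z)=8z/(z-1/2)
As z->1: 8/(1 - 1/2)=8/(1/2)=16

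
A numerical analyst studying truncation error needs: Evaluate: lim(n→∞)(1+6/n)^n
This is the definition of e^6: lim(1+6/n)^n = e^6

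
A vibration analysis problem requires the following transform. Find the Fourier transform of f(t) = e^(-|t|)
Using the standard pair: F{e^(-a|t|)} = 2a/(a^2 + omega^2)
With a = 1: F(omega) = 2/(1 + omega^2)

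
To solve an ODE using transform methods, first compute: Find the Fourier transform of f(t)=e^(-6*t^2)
The Fourier transform of a Gaussian e^(-a*t^2) is sqrt(pi/a)*e^(-omega^2/(4a)).
With a = 6: F(omega) = sqrt(pi/6)*e^(-omega^2/24)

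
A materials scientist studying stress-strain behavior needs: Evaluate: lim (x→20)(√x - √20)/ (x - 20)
Multiply by conjugate (√x + √20)/(√x + √20):
=(x - 20)/((x - 20)(√x + √20))=1/(√x + √20)
As x → 20: 1/(2√20)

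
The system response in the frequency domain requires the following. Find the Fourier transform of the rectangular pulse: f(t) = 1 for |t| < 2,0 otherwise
F(omega)=integral from -2 to 2 of e^(-j * omega * t) dt
=2 * sin(2 * omega)/omega=4 * sinc(2 * omega/pi)

Answer: 2 * sin(2 * omega)/omega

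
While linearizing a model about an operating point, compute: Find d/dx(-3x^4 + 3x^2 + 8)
Power rule: d/dx(ax^n) = n·a·x^(n-1)
Term by term: -12·x^3 + 6·x

Answer: -12x^3 + 6x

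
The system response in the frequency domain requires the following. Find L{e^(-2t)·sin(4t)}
First shifting: L{e^(at)f(t)} = F(s-a)
L{sin(4t)} = 4/(s² + 16)
Shift: 4/((s + 2)² + 16)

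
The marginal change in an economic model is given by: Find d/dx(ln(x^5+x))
Chain rule: d/dx[ln(u)]=u'/u where u=x^5 + x
u'=5x^4 + 1

Answer: (5x^4 + 1)/(x^5 + x)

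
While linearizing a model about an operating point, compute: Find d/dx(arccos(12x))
d/dx[arccos(u)] = -u'/√(1-u²), u = 12x, u' = 12

Answer: -12/√(1 - 144x²)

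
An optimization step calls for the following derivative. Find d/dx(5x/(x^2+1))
Quotient rule: (f/g)' = (f'g - fg')/g²
f = 5x, f' = 5
g = x^2+1, g' = 2x

Answer: (5·(x^2+1)-10x^2)/(x^2+1)²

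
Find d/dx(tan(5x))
Chain rule: d/dx[tan(u)]=sec²(u)·u' where u=5x
u'=5

Answer: 5·sec²(5x)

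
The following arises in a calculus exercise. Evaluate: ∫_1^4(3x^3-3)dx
Step 1: Find antiderivative F(x) = (3/4)x^4-3x
Step 2: F(4) - F(1) = 180 - (-9/4) = 729/4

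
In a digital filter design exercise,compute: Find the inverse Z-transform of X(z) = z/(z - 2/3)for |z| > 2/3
Standard pair: z/(z-a) <-> a^n * u[n] for causal signals
With a = 2/3: x[n] = (2/3)^n * u[n]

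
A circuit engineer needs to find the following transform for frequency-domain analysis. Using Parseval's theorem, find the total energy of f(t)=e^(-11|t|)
Parseval's theorem: E = integral |f(t)|^2 dt = (1/2pi) integral |F(omega)|^2 domega
E = integral_{-inf}^{inf} e^(-22|t|) dt = 2*integral_0^inf e^(-22t) dt = 2/(2*11) = 1/11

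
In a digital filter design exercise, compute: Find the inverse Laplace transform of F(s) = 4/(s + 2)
L^(-1){4/(s-a)}=c·e^(at)
Here a=-2, c=4

Answer: 4e^(-2t)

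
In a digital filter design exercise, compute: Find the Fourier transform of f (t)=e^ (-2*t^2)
The Fourier transform of a Gaussian e^(-a * t^2) is sqrt(pi/a) * e^(-omega^2/(4a)).
With a = 2: F(omega) = sqrt(pi/2) * e^(-omega^2/8)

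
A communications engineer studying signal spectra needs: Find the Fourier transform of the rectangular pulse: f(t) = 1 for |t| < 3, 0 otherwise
F(omega)=integral from -3 to 3 of e^(-j*omega*t) dt
=2*sin(3*omega)/omega=6*sinc(3*omega/pi)

Answer: 2*sin(3*omega)/omega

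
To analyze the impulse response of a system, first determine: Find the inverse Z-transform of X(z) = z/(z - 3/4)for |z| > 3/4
Standard pair: z/(z-a) <-> a^n*u[n] for causal signals
With a=3/4: x[n]=(3/4)^n*u[n]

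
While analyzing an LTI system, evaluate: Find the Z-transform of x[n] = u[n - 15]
Using the time-shift property: Z{u[n-15]} = z^(-15) * z/(z-1)
= z^(-14)/(z-1)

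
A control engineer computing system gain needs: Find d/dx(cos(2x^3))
Chain rule: d/dx[cos(u)]=-sin(u)·u' where u=2x^3
u'=6x^2

Answer: -6x^2·sin(2x^3)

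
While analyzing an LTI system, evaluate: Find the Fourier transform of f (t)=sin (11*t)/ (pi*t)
sin(W*t)/(pi*t) = (W/pi)*sinc(W*t/pi) is the impulse response of the ideal low-pass filter with cutoff W (here W = 11).
Its Fourier transform is a rectangular function:
F(omega) = 1 for |omega| < 11, 0 otherwise

Answer: rect(omega/22) [i.e., 1 for |omega| < 11, 0 otherwise]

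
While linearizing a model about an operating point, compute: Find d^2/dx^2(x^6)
Apply power rule 2 times:
d^1: 6x^5
d^2: 30x^4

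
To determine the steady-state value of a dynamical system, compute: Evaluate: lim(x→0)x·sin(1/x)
Squeeze theorem: -|x| ≤ x·sin(1/x) ≤ |x|
Since x → 0 as x → 0, by squeeze theorem the limit is 0

Answer: 0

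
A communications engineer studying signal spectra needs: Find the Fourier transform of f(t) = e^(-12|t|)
Using the standard pair: F{e^(-a|t|)}=2a/(a^2 + omega^2)
With a=12: F(omega)=24/(144 + omega^2)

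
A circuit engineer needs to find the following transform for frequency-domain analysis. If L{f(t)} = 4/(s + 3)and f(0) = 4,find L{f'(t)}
L{f'(t)}=s·F(s) - f(0)=4s/(s + 3) - 4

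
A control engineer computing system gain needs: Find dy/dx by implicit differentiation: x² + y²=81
Differentiate both sides: 2x+2y·(dy/dx) = 0
Solve: dy/dx = -2x/(2y) = -x/y

Answer: dy/dx = -x/y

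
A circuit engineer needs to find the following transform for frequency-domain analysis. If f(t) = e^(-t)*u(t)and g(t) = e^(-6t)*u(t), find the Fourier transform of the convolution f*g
By the convolution theorem: F{f*g} = F(omega)*G(omega)
F(omega) = 1/(1+j*omega), G(omega) = 1/(6+j*omega)
F{f*g} = 1/((1+j*omega)(6+j*omega))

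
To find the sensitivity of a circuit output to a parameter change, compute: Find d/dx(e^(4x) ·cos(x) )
Product rule: (fg)'=f'g + fg'
f=e^(4x), f'=4·e^(4x)
g=cos(x), g'=-sin(x)

Answer: 4·e^(4x)·cos(x) - e^(4x)·sin(x)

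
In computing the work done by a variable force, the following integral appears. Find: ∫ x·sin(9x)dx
By parts: u=x, dv=sin(9x) dx
du=dx, v=-cos(9x)/9
=-x·cos(9x)/9+sin(9x)/9²+C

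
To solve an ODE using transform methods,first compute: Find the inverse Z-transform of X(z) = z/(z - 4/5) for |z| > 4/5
Standard pair: z/(z-a) <-> a^n*u[n] for causal signals
With a=4/5: x[n]=(4/5)^n*u[n]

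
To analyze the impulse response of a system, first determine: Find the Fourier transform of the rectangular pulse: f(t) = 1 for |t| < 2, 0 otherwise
F(omega)=integral from -2 to 2 of e^(-j*omega*t) dt
=2*sin(2*omega)/omega=4*sinc(2*omega/pi)

Answer: 2*sin(2*omega)/omega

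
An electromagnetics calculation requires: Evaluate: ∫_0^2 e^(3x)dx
Antiderivative: (1/3)e^(3x)
Evaluate: (1/3)(e^6 - 1)

Answer: (e^6 - 1)/3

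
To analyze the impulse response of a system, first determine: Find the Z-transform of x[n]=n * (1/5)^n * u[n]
Using the property Z{n * a^n * u[n]} = az/(z-a)^2
With a = 1/5: X(z) = (1/5)z/(z - 1/5)^2, |z| > 1/5

Answer: (1/5)z/(z - 1/5)^2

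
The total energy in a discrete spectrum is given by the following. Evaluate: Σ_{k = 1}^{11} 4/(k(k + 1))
Partial fractions: 4/(k(k + 1))=4/k - 4/(k + 1)
Telescoping sum: 4(1 - 1/12)=4·11/12

Answer: 11/3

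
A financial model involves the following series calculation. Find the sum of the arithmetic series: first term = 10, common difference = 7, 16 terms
Last term: a_n = 10+(16-1)·7 = 115
Sum = n(a_1+a_n)/2 = 16(10+115)/2 = 1000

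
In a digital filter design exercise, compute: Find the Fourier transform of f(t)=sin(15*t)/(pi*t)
sin(W * t)/(pi * t)=(W/pi) * sinc(W * t/pi) is the impulse response of the ideal low-pass filter with cutoff W (here W=15).
Its Fourier transform is a rectangular function:
F(omega)=1 for |omega| < 15, 0 otherwise

Answer: rect(omega/30) [i.e., 1 for |omega| < 15, 0 otherwise]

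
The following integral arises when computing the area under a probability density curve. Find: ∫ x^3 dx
Using power rule: ∫ x^3 dx = 1/4 x^4+C = (1/4)x^4+C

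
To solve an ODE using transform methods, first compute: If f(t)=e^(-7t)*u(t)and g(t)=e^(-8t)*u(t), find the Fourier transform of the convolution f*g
By the convolution theorem: F{f*g} = F(omega)*G(omega)
F(omega) = 1/(7+j*omega), G(omega) = 1/(8+j*omega)
F{f*g} = 1/((7+j*omega)(8+j*omega))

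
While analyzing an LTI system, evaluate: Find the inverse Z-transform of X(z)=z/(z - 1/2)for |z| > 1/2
Standard pair: z/(z-a) <-> a^n * u[n] for causal signals
With a = 1/2: x[n] = (1/2)^n * u[n]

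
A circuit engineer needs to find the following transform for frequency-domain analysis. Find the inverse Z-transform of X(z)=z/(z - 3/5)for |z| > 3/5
Standard pair: z/(z-a) <-> a^n*u[n] for causal signals
With a=3/5: x[n]=(3/5)^n*u[n]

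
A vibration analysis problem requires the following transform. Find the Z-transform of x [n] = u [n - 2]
Using the time-shift property: Z{u[n-2]} = z^(-2) * z/(z-1)
= z^(-1)/(z-1)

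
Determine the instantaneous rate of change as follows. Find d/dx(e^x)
Chain rule: d/dx[e^u]=e^u · u' where u=x
u'=1

Answer: 1·e^x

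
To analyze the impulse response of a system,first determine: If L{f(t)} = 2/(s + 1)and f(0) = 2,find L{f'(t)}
L{f'(t)} = s·F(s) - f(0) = 2s/(s+1)-2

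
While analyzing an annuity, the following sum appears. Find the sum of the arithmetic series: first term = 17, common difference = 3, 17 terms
Last term: a_n=17 + (17 - 1)·3=65
Sum=n(a_1 + a_n)/2=17(17 + 65)/2=697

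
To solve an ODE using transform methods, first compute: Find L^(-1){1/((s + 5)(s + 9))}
Partial fractions: 1/((s + 5)(s + 9)) = A/(s + 5) + B/(s + 9)
Cover-up: A = 1/(s + 9)|_{s = -5} = 1/4; B = 1/(s + 5)|_{s = -9} = -1/4
L^(-1) = (1/4)e^(-5t) - (1/4)e^(-9t)

Answer: (1/4)(e^(-5t) - e^(-9t))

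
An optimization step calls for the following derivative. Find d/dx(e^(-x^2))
Chain rule: d/dx[e^u]=e^u · u' where u=-x^2
u'=-2x

Answer: -2x·e^(-x^2)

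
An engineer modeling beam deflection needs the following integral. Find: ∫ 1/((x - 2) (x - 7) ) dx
Partial fractions: 1/((x-2)(x-7))=A/(x-2) + B/(x-7)
A=-1/5, B=1/5
∫ [-1/5· 1/(x-2) + 1/5· 1/(x-7)] dx
=(1/5)[ln|x-7| - ln|x-2|] + C

Answer: (1/5)·ln|(x-7)/(x-2)| + C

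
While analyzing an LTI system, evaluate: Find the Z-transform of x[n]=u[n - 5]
Using the time-shift property: Z{u[n-5]} = z^(-5) * z/(z-1)
= z^(-4)/(z-1)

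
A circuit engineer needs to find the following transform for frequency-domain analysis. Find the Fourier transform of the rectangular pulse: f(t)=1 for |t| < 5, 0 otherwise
F(omega) = integral from -5 to 5 of e^(-j * omega * t) dt
= 2 * sin(5 * omega)/omega = 10 * sinc(5 * omega/pi)

Answer: 2 * sin(5 * omega)/omega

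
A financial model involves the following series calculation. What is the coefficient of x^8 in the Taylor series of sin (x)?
sin(x) has only odd powers. Coefficient of x^8=0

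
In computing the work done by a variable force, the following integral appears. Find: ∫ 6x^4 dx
Using power rule: ∫ 6x^4 dx = 6/5 x^5 + C = (6/5)x^5 + C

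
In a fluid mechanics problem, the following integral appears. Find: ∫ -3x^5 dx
Using power rule: ∫ -3x^5 dx = -3/6 x^6+C = (-1/2)x^6+C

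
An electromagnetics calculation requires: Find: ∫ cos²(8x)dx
Using identity cos²(u)=(1 + cos(2u))/2:
∫ (1 + cos(16x))/2 dx=x/2 + sin(16x)/32 + C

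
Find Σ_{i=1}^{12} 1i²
=1·n(n+1)(2n+1)/6=1·12·13·25/6=650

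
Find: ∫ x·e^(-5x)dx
Integration by parts: u = x, dv = e^(-5x) dx
du = dx, v = e^(-5x)/(-5)
= x·e^(-5x)/(-5) - ∫ e^(-5x)/(-5) dx
= x·e^(-5x)/(-5) - e^(-5x)/25+C

Answer: e^(-5x)(x/(-5)-1/25)+C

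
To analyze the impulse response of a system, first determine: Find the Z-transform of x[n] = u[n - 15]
Using the time-shift property: Z{u[n-15]} = z^(-15)*z/(z-1)
= z^(-14)/(z-1)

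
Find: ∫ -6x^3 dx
Using power rule: ∫ -6x^3 dx=-6/4 x^4 + C=(-3/2)x^4 + C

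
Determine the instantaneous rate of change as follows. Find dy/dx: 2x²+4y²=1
Differentiate: 4x + 8y·(dy/dx)=0
dy/dx=-4x/(8y)=-(1/2)·(x/y)

Answer: dy/dx=-(1/2)·(x/y)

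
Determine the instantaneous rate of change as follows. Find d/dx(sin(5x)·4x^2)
Product rule: (fg)'=f'g+fg'
f=sin(5x), f'=5·cos(5x)
g=4x^2, g'=8x

Answer: 20·cos(5x)·x^2+8·sin(5x)·x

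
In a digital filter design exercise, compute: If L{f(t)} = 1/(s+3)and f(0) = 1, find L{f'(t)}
L{f'(t)} = s·F(s) - f(0) = s/(s + 3) - 1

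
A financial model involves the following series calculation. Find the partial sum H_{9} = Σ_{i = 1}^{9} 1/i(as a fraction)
H_9=1 + 1/2 + 1/3 + ... + 1/9
=7129/2520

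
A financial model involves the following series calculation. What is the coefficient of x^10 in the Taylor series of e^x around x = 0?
Taylor series of e^x = Σ x^n/n!
Coefficient of x^10 = 1/10! = 1/3628800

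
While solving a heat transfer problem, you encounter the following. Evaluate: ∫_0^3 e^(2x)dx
Antiderivative: (1/2)e^(2x)
Evaluate: (1/2)(e^6-1)

Answer: (e^6-1)/2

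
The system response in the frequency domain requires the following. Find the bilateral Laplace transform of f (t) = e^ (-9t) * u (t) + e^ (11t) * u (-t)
For e^(-9t) * u(t): L = 1/(s+9), Re(s) > -9
For e^(11t) * u(-t): L = -1/(s-11), Re(s) < 11
Combined: F(s) = 1/(s+9)-1/(s-11), -9 < Re(s) < 11

Answer: 1/(s+9)-1/(s-11), ROC: -9 < Re(s) < 11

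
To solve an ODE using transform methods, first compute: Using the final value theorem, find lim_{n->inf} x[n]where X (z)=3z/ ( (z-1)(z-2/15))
Final value theorem: lim x[n] = lim_{z->1} (z-1)*X(z)
(z-1)*X(z) = 3z/(z-2/15)
As z->1: 3/(1-2/15) = 3/(13/15) = 45/13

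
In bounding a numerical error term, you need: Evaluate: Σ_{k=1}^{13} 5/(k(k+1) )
Partial fractions: 5/(k(k+1)) = 5/k - 5/(k+1)
Telescoping sum: 5(1-1/14) = 5·13/14

Answer: 65/14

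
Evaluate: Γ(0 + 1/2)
Γ(1/2)=√π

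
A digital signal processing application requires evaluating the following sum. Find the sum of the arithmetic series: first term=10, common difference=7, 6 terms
Last term: a_n=10 + (6 - 1)·7=45
Sum=n(a_1 + a_n)/2=6(10 + 45)/2=165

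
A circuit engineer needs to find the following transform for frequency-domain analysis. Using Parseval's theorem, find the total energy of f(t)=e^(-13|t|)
Parseval's theorem: E=integral |f(t)|^2 dt=(1/2pi) integral |F(omega)|^2 domega
E=integral_{-inf}^{inf} e^(-26|t|) dt=2*integral_0^inf e^(-26t) dt=2/(2*13)=1/13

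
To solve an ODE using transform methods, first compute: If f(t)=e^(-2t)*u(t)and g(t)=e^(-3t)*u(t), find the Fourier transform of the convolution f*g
By the convolution theorem: F{f*g} = F(omega)*G(omega)
F(omega) = 1/(2+j*omega), G(omega) = 1/(3+j*omega)
F{f*g} = 1/((2+j*omega)(3+j*omega))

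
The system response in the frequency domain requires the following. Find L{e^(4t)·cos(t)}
First shifting: L{e^(at)f(t)} = F(s-a)
L{cos(t)} = s/(s²+1)
Shift: (s-4)/((s-4)²+1)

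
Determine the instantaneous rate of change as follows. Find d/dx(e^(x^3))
Chain rule: d/dx[e^u] = e^u · u' where u = x^3
u' = 3x^2

Answer: 3x^2·e^(x^3)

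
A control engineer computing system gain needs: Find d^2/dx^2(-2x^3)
Apply power rule 2 times:
d^1: -6x^2
d^2: -12x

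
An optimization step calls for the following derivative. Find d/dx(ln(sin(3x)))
Chain rule: d/dx[ln(u)]=u'/u where u=sin(3x)
u'=3cos(3x)

Answer: (3cos(3x))/(sin(3x))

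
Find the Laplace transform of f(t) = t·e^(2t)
L{t·e^(at)}=1/(s-a)²
L{t·e^(2t)}=1/(s-2)²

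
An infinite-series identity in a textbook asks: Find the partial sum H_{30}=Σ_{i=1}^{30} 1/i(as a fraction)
H_30=1 + 1/2 + 1/3 + ... + 1/30
=9304682830147/2329089562800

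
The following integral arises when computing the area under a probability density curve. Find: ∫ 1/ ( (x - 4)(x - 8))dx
Partial fractions: 1/((x-4)(x-8))=A/(x-4) + B/(x-8)
A=-1/4, B=1/4
∫ [-1/4· 1/(x-4) + 1/4· 1/(x-8)] dx
=(1/4)[ln|x-8| - ln|x-4|] + C

Answer: (1/4)·ln|(x-8)/(x-4)| + C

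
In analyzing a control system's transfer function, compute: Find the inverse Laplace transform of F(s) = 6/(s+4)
L^(-1){6/(s-a)} = c·e^(at)
Here a = -4, c = 6

Answer: 6e^(-4t)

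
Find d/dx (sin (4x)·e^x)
Product rule: (fg)' = f'g+fg'
f = sin(4x), f' = 4·cos(4x)
g = e^x, g' = e^x

Answer: 4·cos(4x)·e^x+sin(4x)·e^x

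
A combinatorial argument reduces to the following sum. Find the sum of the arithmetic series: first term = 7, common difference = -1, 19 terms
Last term: a_n = 7+(19-1)·-1 = -11
Sum = n(a_1+a_n)/2 = 19(7+(-11))/2 = -38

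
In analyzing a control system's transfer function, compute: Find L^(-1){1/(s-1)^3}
L^(-1){1/(s-a)^n}=t^(n-1)·e^(at)/(n-1)!
Here a=1, n=3: t^2·e^(t)/2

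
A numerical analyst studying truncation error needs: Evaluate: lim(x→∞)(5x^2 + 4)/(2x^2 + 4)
Divide numerator and denominator by x^2:
lim (5 + 4/x^2)/(2 + 4/x^2) = 5/2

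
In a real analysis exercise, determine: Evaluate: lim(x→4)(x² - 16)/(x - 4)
Factor: (x² - 16)=(x-4)(x+4)
Cancel (x-4): lim(x→4) (x+4)=8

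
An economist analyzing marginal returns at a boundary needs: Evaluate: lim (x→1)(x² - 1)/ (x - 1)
Factor: (x² - 1) = (x-1)(x+1)
Cancel (x-1): lim(x→1) (x+1) = 2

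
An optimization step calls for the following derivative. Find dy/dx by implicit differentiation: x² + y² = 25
Differentiate both sides: 2x+2y·(dy/dx)=0
Solve: dy/dx=-2x/(2y)=-x/y

Answer: dy/dx=-x/y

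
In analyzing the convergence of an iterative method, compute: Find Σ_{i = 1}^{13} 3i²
=3·n(n+1)(2n+1)/6=3·13·14·27/6=2457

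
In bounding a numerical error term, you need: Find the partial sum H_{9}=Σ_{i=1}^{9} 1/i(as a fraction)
H_9 = 1+1/2+1/3+...+1/9
= 7129/2520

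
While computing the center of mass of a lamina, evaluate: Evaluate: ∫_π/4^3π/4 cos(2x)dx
Antiderivative: sin(2x)/2
Evaluate at bounds: [sin(2·3π/4)/2] - [sin(2·π/4)/2]
= ((-1) - (1))/2 = -1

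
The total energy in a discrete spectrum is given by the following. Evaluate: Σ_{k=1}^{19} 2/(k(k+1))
Partial fractions: 2/(k(k + 1)) = 2/k - 2/(k + 1)
Telescoping sum: 2(1 - 1/20) = 2·19/20

Answer: 19/10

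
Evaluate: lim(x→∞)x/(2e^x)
Apply L'Hôpital 1 times (∞/∞ each time):
Eventually get 1!/(2e^x) → 0

Answer: 0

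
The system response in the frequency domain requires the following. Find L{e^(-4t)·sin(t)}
First shifting: L{e^(at)f(t)} = F(s-a)
L{sin(t)} = 1/(s²+1)
Shift: 1/((s+4)²+1)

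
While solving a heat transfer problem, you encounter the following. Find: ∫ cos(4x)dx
Using substitution u = 4x: ∫ cos(u) du/4 = sin(u)/4+C

Answer: (1/4)sin(4x)+C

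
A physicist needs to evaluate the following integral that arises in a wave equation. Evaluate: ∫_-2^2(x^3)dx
Step 1: Find antiderivative F(x)=(1/4)x^4
Step 2: F(2) - F(-2)=4 - (4)=0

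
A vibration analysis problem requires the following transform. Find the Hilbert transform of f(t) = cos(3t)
The Hilbert transform shifts each frequency component by -pi/2.
H{cos(wt)}=sin(wt)
With w=3: H{cos(3t)}=sin(3t)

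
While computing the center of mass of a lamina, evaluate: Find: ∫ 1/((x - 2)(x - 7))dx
Partial fractions: 1/((x-2)(x-7))=A/(x-2)+B/(x-7)
A=-1/5, B=1/5
∫ [-1/5· 1/(x-2)+1/5· 1/(x-7)] dx
=(1/5)[ln|x-7| - ln|x-2|]+C

Answer: (1/5)·ln|(x-7)/(x-2)|+C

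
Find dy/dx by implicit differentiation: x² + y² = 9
Differentiate both sides: 2x + 2y·(dy/dx)=0
Solve: dy/dx=-2x/(2y)=-x/y

Answer: dy/dx=-x/y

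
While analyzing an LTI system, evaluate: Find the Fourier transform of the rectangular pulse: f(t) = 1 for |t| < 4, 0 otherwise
F(omega)=integral from -4 to 4 of e^(-j*omega*t) dt
=2*sin(4*omega)/omega=8*sinc(4*omega/pi)

Answer: 2*sin(4*omega)/omega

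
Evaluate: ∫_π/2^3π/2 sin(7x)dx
Antiderivative: -cos(7x)/7
Evaluate at bounds: [-cos(7·3π/2)/7] - [-cos(7·π/2)/7]
=(-(0) + (0))/7=0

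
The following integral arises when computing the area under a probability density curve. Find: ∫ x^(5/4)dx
Power rule: ∫ x^(5/4) dx = x^(9/4)/(9/4)+C

Answer: (4/9)·x^(9/4)+C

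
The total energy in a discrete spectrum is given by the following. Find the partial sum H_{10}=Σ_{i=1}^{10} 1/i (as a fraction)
H_10 = 1 + 1/2 + 1/3 + ... + 1/10
= 7381/2520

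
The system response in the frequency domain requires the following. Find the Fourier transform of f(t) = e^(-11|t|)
Using the standard pair: F{e^(-a|t|)}=2a/(a^2+omega^2)
With a=11: F(omega)=22/(121+omega^2)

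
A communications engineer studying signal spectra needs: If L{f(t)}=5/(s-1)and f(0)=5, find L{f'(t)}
L{f'(t)}=s·F(s) - f(0)=5s/(s-1) - 5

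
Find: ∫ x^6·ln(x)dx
By parts: u = ln(x), dv = x^6 dx
du = 1/x dx, v = x^7/7
= x^7·ln(x)/7 - ∫ x^6/7 dx
= x^7·ln(x)/7 - x^7/49 + C

Answer: x^7(ln(x)/7 - 1/49) + C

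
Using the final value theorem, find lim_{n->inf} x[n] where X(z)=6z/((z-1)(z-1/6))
Final value theorem: lim x[n]=lim_{z->1} (z-1) * X(z)
(z-1) * X(z)=6z/(z-1/6)
As z->1: 6/(1 - 1/6)=6/(5/6)=36/5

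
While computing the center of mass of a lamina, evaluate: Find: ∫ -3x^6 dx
Using power rule: ∫ -3x^6 dx = -3/7 x^7 + C = (-3/7)x^7 + C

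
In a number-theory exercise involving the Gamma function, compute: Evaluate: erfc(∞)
erfc(x) = 1 - erf(x); erfc(∞) = 1 - erf(∞) = 1 - 1 = 0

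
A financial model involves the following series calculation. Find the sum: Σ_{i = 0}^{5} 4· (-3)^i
Geometric series: S=a(1 - r^n)/(1 - r)
a=4, r=-3, n=6
S=4(1-729)/4=-728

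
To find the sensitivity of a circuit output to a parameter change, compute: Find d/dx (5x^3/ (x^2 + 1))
Quotient rule: (f/g)'=(f'g - fg')/g²
f=5x^3, f'=15x^2
g=x^2 + 1, g'=2x

Answer: (15x^2·(x^2 + 1) - 10x^4)/(x^2 + 1)²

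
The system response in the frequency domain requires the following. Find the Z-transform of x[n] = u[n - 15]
Using the time-shift property: Z{u[n-15]} = z^(-15)*z/(z-1)
= z^(-14)/(z-1)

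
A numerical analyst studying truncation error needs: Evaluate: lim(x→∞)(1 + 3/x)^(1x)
Rewrite as [(1 + 3/x)^x]^1.
lim(1 + 3/x)^x=e^3, so limit=(e^3)^1=e^3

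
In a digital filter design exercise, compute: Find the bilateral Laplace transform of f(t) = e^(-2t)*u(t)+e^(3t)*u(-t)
For e^(-2t)*u(t): L=1/(s+2), Re(s) > -2
For e^(3t)*u(-t): L=-1/(s-3), Re(s) < 3
Combined: F(s)=1/(s+2)-1/(s-3), -2 < Re(s) < 3

Answer: 1/(s+2)-1/(s-3), ROC: -2 < Re(s) < 3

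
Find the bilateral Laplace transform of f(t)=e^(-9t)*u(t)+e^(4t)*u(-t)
For e^(-9t)*u(t): L=1/(s + 9), Re(s) > -9
For e^(4t)*u(-t): L=-1/(s-4), Re(s) < 4
Combined: F(s)=1/(s + 9) - 1/(s-4), -9 < Re(s) < 4

Answer: 1/(s + 9) - 1/(s-4), ROC: -9 < Re(s) < 4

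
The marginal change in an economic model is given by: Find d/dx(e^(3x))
Chain rule: d/dx[e^u]=e^u · u' where u=3x
u'=3

Answer: 3·e^(3x)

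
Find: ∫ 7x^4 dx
Using power rule: ∫ 7x^4 dx = 7/5 x^5+C = (7/5)x^5+C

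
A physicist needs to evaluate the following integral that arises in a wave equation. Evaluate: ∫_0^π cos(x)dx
Antiderivative: sin(x)
Evaluate at bounds: [sin(1·π)/1] - [sin(1·0)/1]
= ((0) - (0))/1 = 0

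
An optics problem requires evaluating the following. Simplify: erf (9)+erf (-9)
erf is odd: erf(-9) = -erf(9)
erf(9)+erf(-9) = erf(9) - erf(9) = 0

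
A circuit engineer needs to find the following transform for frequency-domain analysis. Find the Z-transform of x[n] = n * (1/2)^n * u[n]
Using the property Z{n*a^n*u[n]} = az/(z-a)^2
With a = 1/2: X(z) = (1/2)z/(z - 1/2)^2, |z| > 1/2

Answer: (1/2)z/(z - 1/2)^2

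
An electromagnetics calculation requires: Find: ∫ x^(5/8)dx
Power rule: ∫ x^(5/8) dx=x^(13/8)/(13/8)+C

Answer: (8/13)·x^(13/8)+C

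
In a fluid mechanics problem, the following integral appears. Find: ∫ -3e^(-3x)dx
Since d/dx[e^(-3x)]=-3e^(-3x), we get 1 e^(-3x) + C

Answer: e^(-3x) + C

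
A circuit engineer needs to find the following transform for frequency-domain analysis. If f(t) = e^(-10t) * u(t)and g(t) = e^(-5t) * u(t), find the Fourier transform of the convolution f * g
By the convolution theorem: F{f*g}=F(omega)*G(omega)
F(omega)=1/(10+j*omega), G(omega)=1/(5+j*omega)
F{f*g}=1/((10+j*omega)(5+j*omega))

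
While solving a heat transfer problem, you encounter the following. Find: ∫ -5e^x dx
Since d/dx[e^x]=+ e^x, we get -5e^x + C

Answer: -5e^x + C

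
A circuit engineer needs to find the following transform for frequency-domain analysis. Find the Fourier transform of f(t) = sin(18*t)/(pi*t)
sin(W * t)/(pi * t)=(W/pi) * sinc(W * t/pi) is the impulse response of the ideal low-pass filter with cutoff W (here W=18).
Its Fourier transform is a rectangular function:
F(omega)=1 for |omega| < 18, 0 otherwise

Answer: rect(omega/36) [i.e., 1 for |omega| < 18, 0 otherwise]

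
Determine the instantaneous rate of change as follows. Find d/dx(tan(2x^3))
Chain rule: d/dx[tan(u)]=sec²(u)·u' where u=2x^3
u'=6x^2

Answer: 6x^2·sec²(2x^3)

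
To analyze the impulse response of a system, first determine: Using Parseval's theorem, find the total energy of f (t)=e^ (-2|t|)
Parseval's theorem: E=integral |f(t)|^2 dt=(1/2pi) integral |F(omega)|^2 domega
E=integral_{-inf}^{inf} e^(-4|t|) dt=2*integral_0^inf e^(-4t) dt=2/(2*2)=1/2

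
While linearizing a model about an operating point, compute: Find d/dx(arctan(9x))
d/dx[arctan(u)] = u'/(1 + u²), u = 9x, u' = 9

Answer: 9/(1 + 81x²)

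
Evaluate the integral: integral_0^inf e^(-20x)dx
integral_0^inf e^(-20x) dx = [-1/20 * e^(-20x)]_0^inf
= 0 - (-1/20) = 1/20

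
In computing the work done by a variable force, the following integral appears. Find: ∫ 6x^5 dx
Using power rule: ∫ 6x^5 dx=6/6 x^6+C=x^6+C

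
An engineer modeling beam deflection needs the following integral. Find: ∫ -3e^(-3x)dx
Since d/dx[e^(-3x)]=-3e^(-3x), we get 1 e^(-3x) + C

Answer: e^(-3x) + C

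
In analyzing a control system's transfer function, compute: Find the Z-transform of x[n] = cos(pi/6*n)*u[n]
Z{cos(w0*n)*u[n]}=z(z - cos(w0))/(z^2-2z*cos(w0)+1)
With w0=pi/6: X(z)=z(z - cos(pi/6))/(z^2-2z*cos(pi/6)+1)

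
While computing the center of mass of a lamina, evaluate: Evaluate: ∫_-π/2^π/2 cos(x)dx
Antiderivative: sin(x)
Evaluate at bounds: [sin(1·π/2)/1] - [sin(1·-π/2)/1]
=((1) - (-1))/1=2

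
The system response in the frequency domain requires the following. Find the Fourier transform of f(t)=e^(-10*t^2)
The Fourier transform of a Gaussian e^(-a * t^2) is sqrt(pi/a) * e^(-omega^2/(4a)).
With a = 10: F(omega) = sqrt(pi/10) * e^(-omega^2/40)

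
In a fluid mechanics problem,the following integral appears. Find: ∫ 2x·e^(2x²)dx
Let u=2x², du=4x dx
∫ (1/2)e^u du=e^u/2 + C

Answer: e^(2x²)/2 + C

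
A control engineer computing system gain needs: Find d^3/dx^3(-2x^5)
Apply power rule 3 times:
d^1: -10x^4
d^2: -40x^3
d^3: -120x^2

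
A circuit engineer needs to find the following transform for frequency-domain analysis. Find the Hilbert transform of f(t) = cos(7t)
The Hilbert transform shifts each frequency component by -pi/2.
H{cos(wt)} = sin(wt)
With w = 7: H{cos(7t)} = sin(7t)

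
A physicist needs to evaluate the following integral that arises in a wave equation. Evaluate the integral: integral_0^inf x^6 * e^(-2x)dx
This is a Gamma integral. Substitute u = 2x (du = 2 dx):
integral_0^inf x^6 * e^(-2x) dx = (1/2^7) integral_0^inf u^6 * e^(-u) du
= Gamma(7)/2^7 = 6!/2^7 = 720/128

Answer: 45/8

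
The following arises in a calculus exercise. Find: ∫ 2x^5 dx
Using power rule: ∫ 2x^5 dx = 2/6 x^6 + C = (1/3)x^6 + C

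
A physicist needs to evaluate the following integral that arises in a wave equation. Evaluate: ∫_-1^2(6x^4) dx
Step 1: Find antiderivative F(x) = (6/5)x^5
Step 2: F(2) - F(-1) = 192/5 - (-6/5) = 198/5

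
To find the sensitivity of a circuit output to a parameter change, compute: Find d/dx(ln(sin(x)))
Chain rule: d/dx[ln(u)]=u'/u where u=sin(x)
u'=cos(x)

Answer: (cos(x))/(sin(x))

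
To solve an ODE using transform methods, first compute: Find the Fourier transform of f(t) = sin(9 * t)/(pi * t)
sin(W * t)/(pi * t)=(W/pi) * sinc(W * t/pi) is the impulse response of the ideal low-pass filter with cutoff W (here W=9).
Its Fourier transform is a rectangular function:
F(omega)=1 for |omega| < 9, 0 otherwise

Answer: rect(omega/18) [i.e., 1 for |omega| < 9, 0 otherwise]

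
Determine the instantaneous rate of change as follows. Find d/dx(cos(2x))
Chain rule: d/dx[cos(u)]=-sin(u)·u' where u=2x
u'=2

Answer: -2·sin(2x)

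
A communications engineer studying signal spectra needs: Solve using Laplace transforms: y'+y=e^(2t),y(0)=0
Take L: sY - 0 + Y=1/(s-2)
Y(s + 1)=1/(s-2) + 0
Y=1/((s-2)(s + 1)) + 0/(s + 1)
Partial fractions: 1/((s-2)(s + 1))=(1/3)/(s-2) - (1/3)/(s + 1)
So Y=(1/3)/(s-2) - (1/3)/(s + 1)
Inverse Laplace transform (L^(-1){1/(s-2)}=e^(2t), L^(-1){1/(s + 1)}=e^(-t)):

Answer: y(t)=(1/3)·e^(2t) - (1/3)·e^(-t)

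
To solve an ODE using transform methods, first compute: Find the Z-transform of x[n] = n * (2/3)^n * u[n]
Using the property Z{n * a^n * u[n]} = az/(z-a)^2
With a = 2/3: X(z) = (2/3)z/(z - 2/3)^2, |z| > 2/3

Answer: (2/3)z/(z - 2/3)^2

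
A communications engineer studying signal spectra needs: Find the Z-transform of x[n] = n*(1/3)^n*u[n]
Using the property Z{n * a^n * u[n]}=az/(z-a)^2
With a=1/3: X(z)=(1/3)z/(z - 1/3)^2, |z| > 1/3

Answer: (1/3)z/(z - 1/3)^2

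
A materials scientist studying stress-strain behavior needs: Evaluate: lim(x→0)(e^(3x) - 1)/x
L'Hôpital (0/0): lim 3e^(3x)/1 = 3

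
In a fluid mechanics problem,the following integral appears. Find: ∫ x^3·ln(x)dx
By parts: u=ln(x), dv=x^3 dx
du=1/x dx, v=x^4/4
=x^4·ln(x)/4 - ∫ x^3/4 dx
=x^4·ln(x)/4 - x^4/16+C

Answer: x^4(ln(x)/4-1/16)+C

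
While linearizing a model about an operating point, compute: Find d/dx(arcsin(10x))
d/dx[arcsin(u)]=u'/√(1-u²), u=10x, u'=10

Answer: 10/√(1-100x²)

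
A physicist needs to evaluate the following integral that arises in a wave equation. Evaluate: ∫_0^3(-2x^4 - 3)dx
Step 1: Find antiderivative F(x)=(-2/5)x^5 - 3x
Step 2: F(3) - F(0)=-531/5 - (0)=-531/5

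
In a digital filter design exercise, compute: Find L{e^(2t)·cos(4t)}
First shifting: L{e^(at)f(t)}=F(s-a)
L{cos(4t)}=s/(s²+16)
Shift: (s-2)/((s-2)²+16)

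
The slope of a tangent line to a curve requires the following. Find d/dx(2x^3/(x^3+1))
Quotient rule: (f/g)'=(f'g - fg')/g²
f=2x^3, f'=6x^2
g=x^3+1, g'=3x^2

Answer: (6x^2·(x^3+1)-6x^5)/(x^3+1)²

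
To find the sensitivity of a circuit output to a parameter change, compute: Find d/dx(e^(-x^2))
Chain rule: d/dx[e^u]=e^u · u' where u=-x^2
u'=-2x

Answer: -2x·e^(-x^2)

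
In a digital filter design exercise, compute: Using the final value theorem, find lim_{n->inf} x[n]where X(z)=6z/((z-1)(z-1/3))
Final value theorem: lim x[n] = lim_{z->1} (z-1) * X(z)
(z-1) * X(z) = 6z/(z-1/3)
As z->1: 6/(1-1/3) = 6/(2/3) = 9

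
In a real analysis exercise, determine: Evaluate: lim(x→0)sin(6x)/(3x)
L'Hôpital (0/0): lim 6cos(6x)/3 = 6/3

Answer: 2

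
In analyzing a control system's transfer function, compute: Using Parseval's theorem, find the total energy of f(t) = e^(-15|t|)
Parseval's theorem: E = integral |f(t)|^2 dt = (1/2pi) integral |F(omega)|^2 domega
E = integral_{-inf}^{inf} e^(-30|t|) dt = 2*integral_0^inf e^(-30t) dt = 2/(2*15) = 1/15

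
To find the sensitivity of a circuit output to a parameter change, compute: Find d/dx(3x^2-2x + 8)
Power rule: d/dx(ax^n)=n·a·x^(n-1)
Term by term: 6·x - 2

Answer: 6x - 2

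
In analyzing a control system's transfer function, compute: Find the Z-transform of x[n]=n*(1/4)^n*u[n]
Using the property Z{n*a^n*u[n]}=az/(z-a)^2
With a=1/4: X(z)=(1/4)z/(z - 1/4)^2, |z| > 1/4

Answer: (1/4)z/(z - 1/4)^2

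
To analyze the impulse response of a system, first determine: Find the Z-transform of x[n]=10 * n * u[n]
Z{n * u[n]} = z/(z-1)^2
By linearity: Z{10 * n * u[n]} = 10z/(z-1)^2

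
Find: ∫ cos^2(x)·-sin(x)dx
Let u = cos(x), du = -sin(x) dx
∫ u^2 du = u^3/3+C

Answer: cos^3(x)/3+C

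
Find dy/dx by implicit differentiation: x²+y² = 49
Differentiate both sides: 2x+2y·(dy/dx)=0
Solve: dy/dx=-2x/(2y)=-x/y

Answer: dy/dx=-x/y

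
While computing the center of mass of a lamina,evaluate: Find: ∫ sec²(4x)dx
Since d/dx[tan(4x)] = 4sec²(4x), integral = tan(4x)/4+C

Answer: (1/4)tan(4x)+C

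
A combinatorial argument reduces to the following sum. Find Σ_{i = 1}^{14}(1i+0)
=1·Σ i + 0·14=1·105 + 0=105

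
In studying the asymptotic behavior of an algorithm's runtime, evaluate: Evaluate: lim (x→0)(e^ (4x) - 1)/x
L'Hôpital (0/0): lim 4e^(4x)/1=4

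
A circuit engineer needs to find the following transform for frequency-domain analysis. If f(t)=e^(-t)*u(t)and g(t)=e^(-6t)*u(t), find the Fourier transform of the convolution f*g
By the convolution theorem: F{f * g}=F(omega) * G(omega)
F(omega)=1/(1+j * omega), G(omega)=1/(6+j * omega)
F{f * g}=1/((1+j * omega)(6+j * omega))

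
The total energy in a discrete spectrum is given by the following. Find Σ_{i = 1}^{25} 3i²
=3·n(n + 1)(2n + 1)/6=3·25·26·51/6=16575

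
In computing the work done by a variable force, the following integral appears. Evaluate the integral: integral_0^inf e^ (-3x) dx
integral_0^inf e^(-3x) dx = [-1/3*e^(-3x)]_0^inf
= 0 - (-1/3) = 1/3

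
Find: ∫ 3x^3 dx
Using power rule: ∫ 3x^3 dx=3/4 x^4 + C=(3/4)x^4 + C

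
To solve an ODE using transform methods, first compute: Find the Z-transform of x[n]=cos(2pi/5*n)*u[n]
Z{cos(w0*n)*u[n]} = z(z - cos(w0))/(z^2-2z*cos(w0)+1)
With w0 = 2pi/5: X(z) = z(z - cos(2pi/5))/(z^2-2z*cos(2pi/5)+1)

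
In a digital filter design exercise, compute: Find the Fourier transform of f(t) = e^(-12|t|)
Using the standard pair: F{e^(-a|t|)} = 2a/(a^2+omega^2)
With a = 12: F(omega) = 24/(144+omega^2)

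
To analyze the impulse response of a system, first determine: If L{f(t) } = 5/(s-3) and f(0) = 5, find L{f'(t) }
L{f'(t)} = s·F(s) - f(0) = 5s/(s-3)-5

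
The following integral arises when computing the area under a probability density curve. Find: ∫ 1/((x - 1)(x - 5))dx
Partial fractions: 1/((x-1)(x-5))=A/(x-1) + B/(x-5)
A=-1/4, B=1/4
∫ [-1/4· 1/(x-1) + 1/4· 1/(x-5)] dx
=(1/4)[ln|x-5| - ln|x-1|] + C

Answer: (1/4)·ln|(x-5)/(x-1)| + C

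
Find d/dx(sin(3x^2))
Chain rule: d/dx[sin(u)] = cos(u)·u' where u = 3x^2
u' = 6x

Answer: 6x·cos(3x^2)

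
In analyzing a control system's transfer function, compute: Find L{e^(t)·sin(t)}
First shifting: L{e^(at)f(t)} = F(s-a)
L{sin(t)} = 1/(s² + 1)
Shift: 1/((s-1)² + 1)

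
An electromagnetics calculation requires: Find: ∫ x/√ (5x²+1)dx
Let u=5x² + 1, du=10x dx
∫ (1/10)·u^(-1/2) du=√u/5 + C

Answer: √(5x² + 1)/5 + C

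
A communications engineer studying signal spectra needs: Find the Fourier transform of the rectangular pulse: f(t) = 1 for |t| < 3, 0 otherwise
F(omega) = integral from -3 to 3 of e^(-j*omega*t) dt
= 2*sin(3*omega)/omega = 6*sinc(3*omega/pi)

Answer: 2*sin(3*omega)/omega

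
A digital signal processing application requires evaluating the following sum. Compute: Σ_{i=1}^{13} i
Using formula: Σ i^1 = n(n+1)/2 = 13·14/2 = 91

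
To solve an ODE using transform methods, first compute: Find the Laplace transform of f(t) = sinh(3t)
L{sinh(at)}=a/(s²-a²)
L{sinh(3t)}=3/(s²-9)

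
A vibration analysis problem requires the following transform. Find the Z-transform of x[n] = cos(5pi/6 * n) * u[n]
Z{cos(w0 * n) * u[n]} = z(z - cos(w0))/(z^2 - 2z * cos(w0) + 1)
With w0 = 5pi/6: X(z) = z(z - cos(5pi/6))/(z^2 - 2z * cos(5pi/6) + 1)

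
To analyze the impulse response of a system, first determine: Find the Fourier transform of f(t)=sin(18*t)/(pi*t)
sin(W*t)/(pi*t) = (W/pi)*sinc(W*t/pi) is the impulse response of the ideal low-pass filter with cutoff W (here W = 18).
Its Fourier transform is a rectangular function:
F(omega) = 1 for |omega| < 18, 0 otherwise

Answer: rect(omega/36) [i.e., 1 for |omega| < 18, 0 otherwise]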